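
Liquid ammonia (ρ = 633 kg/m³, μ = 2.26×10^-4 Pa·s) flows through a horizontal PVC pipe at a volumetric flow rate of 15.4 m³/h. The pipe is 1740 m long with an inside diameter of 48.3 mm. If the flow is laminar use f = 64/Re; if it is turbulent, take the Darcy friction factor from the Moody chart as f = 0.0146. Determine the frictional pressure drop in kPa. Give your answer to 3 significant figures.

Q = 15.4 m³/h = 15.4/3600 = 0.004278 m³/s.
Cross-sectional area A = πD²/4 = π(0.0483)²/4 = 0.001832 m²; mean velocity V = Q/A = 0.004278/0.001832 = 2.335 m/s.
Reynolds number Re = ρVD/μ = 633 · 2.335 · 0.0483 / 0.000226 = 3.158e+05.
Re > 4000 → turbulent; use the Moody-chart value f = 0.0146.
Darcy-Weisbach: ΔP = f(L/D)(ρV²/2) = 0.0146·(1740/0.0483)·(633·2.335²/2) = 0.0146·3.602e+04·1725 = 9.074e+05 Pa.
ΔP = 9.074e+05 Pa = 907 kPa.

ΔP ≈ 907 kPa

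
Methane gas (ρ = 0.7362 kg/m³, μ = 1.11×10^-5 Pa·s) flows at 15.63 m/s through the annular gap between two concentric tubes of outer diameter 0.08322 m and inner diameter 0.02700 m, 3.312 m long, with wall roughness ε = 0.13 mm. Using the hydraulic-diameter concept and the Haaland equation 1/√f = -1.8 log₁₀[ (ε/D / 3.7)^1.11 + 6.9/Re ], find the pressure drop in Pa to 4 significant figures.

ΔP ≈ 141.2 Pa

Hydraulic diameter D_h = 4A/P = D_o - D_i = 0.08322 - 0.027 = 0.05622 m.
Re = ρVD_h/μ = 0.7362·15.63·0.05622/1.11e-05 = 5.828e+04.
ε/D_h = 0.00013/0.05622 = 0.00231; Haaland gives 1/√f = -1.8 log₁₀[0.000278+0.000118] = 6.124, so f = 0.02666.
ΔP = f(L/D_h)(ρV²/2) = 0.02666·3.312/0.05622·89.93 = 141.2 Pa.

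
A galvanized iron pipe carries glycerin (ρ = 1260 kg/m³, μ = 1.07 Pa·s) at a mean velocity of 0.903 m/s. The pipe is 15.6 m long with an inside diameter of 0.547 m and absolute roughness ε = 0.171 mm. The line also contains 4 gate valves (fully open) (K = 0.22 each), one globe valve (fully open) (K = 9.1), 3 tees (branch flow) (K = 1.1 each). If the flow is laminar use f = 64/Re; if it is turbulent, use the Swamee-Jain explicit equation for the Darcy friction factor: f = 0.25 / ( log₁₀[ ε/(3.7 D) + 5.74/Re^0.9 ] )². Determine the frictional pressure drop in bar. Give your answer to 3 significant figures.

ΔP ≈ 0.0843 bar

Reynolds number Re = ρVD/μ = 1260 · 0.903 · 0.547 / 1.07 = 581.7.
Re < 2300 → laminar flow, so f = 64/Re = 64/581.7 = 0.11 (the turbulent correlation is not needed).
Total minor-loss coefficient ΣK = 4·0.22 + 1·9.1 + 3·1.1 = 13.3.
ΔP = [f·L/D + ΣK]·(ρV²/2) = [0.11·15.6/0.547 + 13.3]·(1260·0.903²/2) = [3.138 + 13.3]·513.7 = 8434 Pa.
ΔP = 8434 Pa = 0.0843 bar.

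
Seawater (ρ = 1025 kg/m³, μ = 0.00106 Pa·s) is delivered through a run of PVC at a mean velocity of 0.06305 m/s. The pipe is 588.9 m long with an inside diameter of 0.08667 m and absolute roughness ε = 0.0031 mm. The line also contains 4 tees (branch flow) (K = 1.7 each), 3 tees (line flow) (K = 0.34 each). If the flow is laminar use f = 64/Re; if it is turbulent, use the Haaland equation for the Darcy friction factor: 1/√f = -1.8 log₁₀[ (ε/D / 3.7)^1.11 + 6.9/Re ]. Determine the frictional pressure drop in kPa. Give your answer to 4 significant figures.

ΔP ≈ 0.5299 kPa

Reynolds number Re = ρVD/μ = 1025 · 0.06305 · 0.08667 / 0.00106 = 5284.
Re > 4000 → turbulent. Relative roughness ε/D = 3.1e-06/0.08667 = 3.58e-05. Haaland: 1/√f = -1.8 log₁₀[(3.58e-05/3.7)^1.11 + 6.9/5284] = -1.8 log₁₀[2.71e-06 + 0.00131] = 5.19, so f = 0.03713.
Total minor-loss coefficient ΣK = 4·1.7 + 3·0.34 = 7.82.
ΔP = [f·L/D + ΣK]·(ρV²/2) = [0.03713·588.9/0.08667 + 7.82]·(1025·0.06305²/2) = [252.3 + 7.82]·2.037 = 529.9 Pa.
ΔP = 529.9 Pa = 0.5299 kPa.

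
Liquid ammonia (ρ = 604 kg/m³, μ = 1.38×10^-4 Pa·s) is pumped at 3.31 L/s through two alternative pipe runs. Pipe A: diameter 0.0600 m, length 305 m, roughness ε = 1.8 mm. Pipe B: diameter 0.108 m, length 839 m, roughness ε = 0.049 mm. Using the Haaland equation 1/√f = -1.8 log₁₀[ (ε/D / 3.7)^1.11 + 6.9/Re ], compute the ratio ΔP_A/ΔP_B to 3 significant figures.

Pipe A: V = Q/A = 0.00331/0.002827 = 1.171 m/s; Re = 3.074e+05; ε/D = 0.03; Haaland → f = 0.05739; ΔP_A = f(L/D)(ρV²/2) = 1.207e+05 Pa.
Pipe B: V = Q/A = 0.00331/0.009161 = 0.3613 m/s; Re = 1.708e+05; ε/D = 0.000454; Haaland → f = 0.01867; ΔP_B = f(L/D)(ρV²/2) = 5718 Pa.
ΔP_A/ΔP_B = 1.207e+05/5718 = 21.1.

ΔP_A/ΔP_B ≈ 21.1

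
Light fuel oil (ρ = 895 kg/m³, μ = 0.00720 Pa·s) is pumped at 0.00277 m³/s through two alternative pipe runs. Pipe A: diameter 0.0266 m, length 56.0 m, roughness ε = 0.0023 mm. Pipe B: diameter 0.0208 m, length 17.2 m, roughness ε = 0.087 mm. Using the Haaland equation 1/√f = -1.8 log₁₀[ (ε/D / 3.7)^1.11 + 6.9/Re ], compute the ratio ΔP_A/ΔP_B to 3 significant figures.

Pipe A: V = Q/A = 0.00277/0.0005557 = 4.985 m/s; Re = 1.648e+04; ε/D = 8.65e-05; Haaland → f = 0.02717; ΔP_A = f(L/D)(ρV²/2) = 6.359e+05 Pa.
Pipe B: V = Q/A = 0.00277/0.0003398 = 8.152 m/s; Re = 2.108e+04; ε/D = 0.00418; Haaland → f = 0.03288; ΔP_B = f(L/D)(ρV²/2) = 8.086e+05 Pa.
ΔP_A/ΔP_B = 6.359e+05/8.086e+05 = 0.786.

ΔP_A/ΔP_B ≈ 0.786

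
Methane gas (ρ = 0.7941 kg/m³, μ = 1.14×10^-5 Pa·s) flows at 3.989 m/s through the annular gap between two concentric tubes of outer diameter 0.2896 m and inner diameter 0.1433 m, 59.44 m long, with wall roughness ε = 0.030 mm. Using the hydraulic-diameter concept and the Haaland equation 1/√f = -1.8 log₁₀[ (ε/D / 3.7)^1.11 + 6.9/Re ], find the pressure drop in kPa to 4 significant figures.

ΔP ≈ 0.05711 kPa

Hydraulic diameter D_h = 4A/P = D_o - D_i = 0.2896 - 0.1433 = 0.1463 m.
Re = ρVD_h/μ = 0.7941·3.989·0.1463/1.14e-05 = 4.065e+04.
ε/D_h = 3e-05/0.1463 = 0.000205; Haaland gives 1/√f = -1.8 log₁₀[1.89e-05+0.00017] = 6.704, so f = 0.02225.
ΔP = f(L/D_h)(ρV²/2) = 0.02225·59.44/0.1463·6.318 = 57.11 Pa.
ΔP = 0.05711 kPa.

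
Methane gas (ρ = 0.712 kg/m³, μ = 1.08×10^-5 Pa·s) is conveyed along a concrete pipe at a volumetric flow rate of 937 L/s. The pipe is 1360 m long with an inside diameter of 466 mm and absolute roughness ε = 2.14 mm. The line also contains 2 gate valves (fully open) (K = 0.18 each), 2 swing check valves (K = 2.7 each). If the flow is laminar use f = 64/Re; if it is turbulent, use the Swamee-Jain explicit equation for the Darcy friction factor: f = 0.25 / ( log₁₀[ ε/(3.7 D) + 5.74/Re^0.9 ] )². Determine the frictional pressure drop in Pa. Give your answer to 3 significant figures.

ΔP ≈ 1010 Pa

Q = 937 L/s = 937/1000 = 0.937 m³/s.
Cross-sectional area A = πD²/4 = π(0.466)²/4 = 0.1706 m²; mean velocity V = Q/A = 0.937/0.1706 = 5.494 m/s.
Reynolds number Re = ρVD/μ = 0.712 · 5.494 · 0.466 / 1.08e-05 = 1.688e+05.
Re > 4000 → turbulent. Relative roughness ε/D = 0.00214/0.466 = 0.00459. Swamee-Jain: f = 0.25/(log₁₀[0.00459/3.7 + 5.74/1.688e+05^0.9])² = 0.25/(log₁₀[0.00124 + 0.000113])² = 0.25/(-2.868)² = 0.03039.
Total minor-loss coefficient ΣK = 2·0.18 + 2·2.7 = 5.76.
ΔP = [f·L/D + ΣK]·(ρV²/2) = [0.03039·1360/0.466 + 5.76]·(0.712·5.494²/2) = [88.69 + 5.76]·10.74 = 1015 Pa.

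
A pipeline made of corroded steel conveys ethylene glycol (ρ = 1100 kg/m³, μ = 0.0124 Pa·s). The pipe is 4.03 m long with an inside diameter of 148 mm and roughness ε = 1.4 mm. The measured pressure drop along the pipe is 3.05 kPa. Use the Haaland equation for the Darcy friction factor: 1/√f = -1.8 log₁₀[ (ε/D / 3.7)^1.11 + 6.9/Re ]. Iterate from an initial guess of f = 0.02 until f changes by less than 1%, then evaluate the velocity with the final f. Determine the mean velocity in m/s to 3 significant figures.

V ≈ 2.28 m/s

Rearranging Darcy-Weisbach: V = √(2·ΔP·D/(f·L·ρ)). With ε/D = 0.0014/0.148 = 0.00946, iterate starting from f = 0.02:
  f = 0.02 → V = √(2·3050·0.148/(0.02·4.03·1100)) = 3.191 m/s; Re = ρVD/μ = 4.19e+04; f → 0.03863
  f = 0.03863 → V = 2.296 m/s; Re = 3.015e+04; f → 0.03913
  f = 0.03913 → V = 2.281 m/s; Re = 2.995e+04; f → 0.03915
Converged (Δf/f < 1%). With the final f = 0.03915: V = √(2·3050·0.148/(0.03915·4.03·1100)) = 2.281 m/s.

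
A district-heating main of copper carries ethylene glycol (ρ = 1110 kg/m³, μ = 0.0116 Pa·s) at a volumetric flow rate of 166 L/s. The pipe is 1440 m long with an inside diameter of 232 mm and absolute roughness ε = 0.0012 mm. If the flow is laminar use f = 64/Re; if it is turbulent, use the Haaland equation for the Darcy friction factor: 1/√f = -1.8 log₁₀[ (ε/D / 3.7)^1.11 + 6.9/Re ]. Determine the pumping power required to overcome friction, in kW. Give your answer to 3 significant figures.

Q = 166 L/s = 166/1000 = 0.166 m³/s.
Cross-sectional area A = πD²/4 = π(0.232)²/4 = 0.04227 m²; mean velocity V = Q/A = 0.166/0.04227 = 3.927 m/s.
Reynolds number Re = ρVD/μ = 1110 · 3.927 · 0.232 / 0.0116 = 8.718e+04.
Re > 4000 → turbulent. Relative roughness ε/D = 1.2e-06/0.232 = 5.17e-06. Haaland: 1/√f = -1.8 log₁₀[(5.17e-06/3.7)^1.11 + 6.9/8.718e+04] = -1.8 log₁₀[3.17e-07 + 7.92e-05] = 7.38, so f = 0.01836.
Darcy-Weisbach: ΔP = f(L/D)(ρV²/2) = 0.01836·(1440/0.232)·(1110·3.927²/2) = 0.01836·6207·8558 = 9.754e+05 Pa.
Pumping power P = QΔP = 0.166·9.754e+05 = 161900 W = 162 kW.

P ≈ 162 kW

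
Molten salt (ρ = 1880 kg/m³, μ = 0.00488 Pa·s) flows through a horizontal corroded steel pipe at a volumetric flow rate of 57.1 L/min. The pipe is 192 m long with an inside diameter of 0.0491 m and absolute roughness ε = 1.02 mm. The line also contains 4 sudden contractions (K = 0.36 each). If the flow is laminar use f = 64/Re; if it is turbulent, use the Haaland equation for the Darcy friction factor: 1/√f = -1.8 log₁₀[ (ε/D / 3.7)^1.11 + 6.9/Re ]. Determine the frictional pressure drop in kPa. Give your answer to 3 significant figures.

Q = 57.1 L/min = 57.1/60000 = 0.0009517 m³/s.
Cross-sectional area A = πD²/4 = π(0.0491)²/4 = 0.001893 m²; mean velocity V = Q/A = 0.0009517/0.001893 = 0.5026 m/s.
Reynolds number Re = ρVD/μ = 1880 · 0.5026 · 0.0491 / 0.00488 = 9507.
Re > 4000 → turbulent. Relative roughness ε/D = 0.00102/0.0491 = 0.0208. Haaland: 1/√f = -1.8 log₁₀[(0.0208/3.7)^1.11 + 6.9/9507] = -1.8 log₁₀[0.00317 + 0.000726] = 4.336, so f = 0.05319.
Total minor-loss coefficient ΣK = 4·0.36 = 1.44.
ΔP = [f·L/D + ΣK]·(ρV²/2) = [0.05319·192/0.0491 + 1.44]·(1880·0.5026²/2) = [208 + 1.44]·237.5 = 4.973e+04 Pa.
ΔP = 4.973e+04 Pa = 49.7 kPa.

ΔP ≈ 49.7 kPa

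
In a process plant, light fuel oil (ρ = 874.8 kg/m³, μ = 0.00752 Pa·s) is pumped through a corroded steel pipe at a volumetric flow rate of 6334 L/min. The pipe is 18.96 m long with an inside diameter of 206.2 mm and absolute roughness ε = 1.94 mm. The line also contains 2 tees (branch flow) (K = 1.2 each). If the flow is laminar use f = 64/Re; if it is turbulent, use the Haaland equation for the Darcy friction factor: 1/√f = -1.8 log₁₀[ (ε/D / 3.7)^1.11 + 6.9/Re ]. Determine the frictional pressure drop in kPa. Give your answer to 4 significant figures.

Q = 6334 L/min = 6334/60000 = 0.1056 m³/s.
Cross-sectional area A = πD²/4 = π(0.2062)²/4 = 0.03339 m²; mean velocity V = Q/A = 0.1056/0.03339 = 3.161 m/s.
Reynolds number Re = ρVD/μ = 874.8 · 3.161 · 0.2062 / 0.00752 = 7.583e+04.
Re > 4000 → turbulent. Relative roughness ε/D = 0.00194/0.2062 = 0.00941. Haaland: 1/√f = -1.8 log₁₀[(0.00941/3.7)^1.11 + 6.9/7.583e+04] = -1.8 log₁₀[0.00132 + 9.1e-05] = 5.132, so f = 0.03797.
Total minor-loss coefficient ΣK = 2·1.2 = 2.4.
ΔP = [f·L/D + ΣK]·(ρV²/2) = [0.03797·18.96/0.2062 + 2.4]·(874.8·3.161²/2) = [3.491 + 2.4]·4371 = 2.575e+04 Pa.
ΔP = 2.575e+04 Pa = 25.75 kPa.

ΔP ≈ 25.75 kPa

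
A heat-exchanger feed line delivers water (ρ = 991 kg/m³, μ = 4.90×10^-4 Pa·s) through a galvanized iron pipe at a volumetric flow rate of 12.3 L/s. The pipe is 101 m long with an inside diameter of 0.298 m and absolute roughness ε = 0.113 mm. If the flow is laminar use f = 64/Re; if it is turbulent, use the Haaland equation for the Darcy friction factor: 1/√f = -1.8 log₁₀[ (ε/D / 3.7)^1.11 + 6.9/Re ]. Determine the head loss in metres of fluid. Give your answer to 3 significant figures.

h_f ≈ 0.0104 m

Q = 12.3 L/s = 12.3/1000 = 0.0123 m³/s.
Cross-sectional area A = πD²/4 = π(0.298)²/4 = 0.06975 m²; mean velocity V = Q/A = 0.0123/0.06975 = 0.1764 m/s.
Reynolds number Re = ρVD/μ = 991 · 0.1764 · 0.298 / 0.00049 = 1.063e+05.
Re > 4000 → turbulent. Relative roughness ε/D = 0.000113/0.298 = 0.000379. Haaland: 1/√f = -1.8 log₁₀[(0.000379/3.7)^1.11 + 6.9/1.063e+05] = -1.8 log₁₀[3.73e-05 + 6.49e-05] = 7.183, so f = 0.01938.
Darcy-Weisbach: ΔP = f(L/D)(ρV²/2) = 0.01938·(101/0.298)·(991·0.1764²/2) = 0.01938·338.9·15.41 = 101.2 Pa.
Head loss h_f = ΔP/(ρg) = 101.2/(991·9.81) = 0.0104 m.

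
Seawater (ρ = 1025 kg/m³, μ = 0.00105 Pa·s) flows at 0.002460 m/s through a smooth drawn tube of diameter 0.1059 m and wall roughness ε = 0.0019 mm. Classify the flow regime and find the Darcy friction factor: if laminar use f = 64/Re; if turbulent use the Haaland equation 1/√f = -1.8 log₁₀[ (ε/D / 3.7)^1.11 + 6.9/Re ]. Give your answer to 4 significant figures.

Re = ρVD/μ = 1025·0.00246·0.1059/0.00105 = 254.3.
Re < 2300 → laminar, so f = 64/Re = 0.2517 (roughness is irrelevant in laminar flow).

f ≈ 0.2517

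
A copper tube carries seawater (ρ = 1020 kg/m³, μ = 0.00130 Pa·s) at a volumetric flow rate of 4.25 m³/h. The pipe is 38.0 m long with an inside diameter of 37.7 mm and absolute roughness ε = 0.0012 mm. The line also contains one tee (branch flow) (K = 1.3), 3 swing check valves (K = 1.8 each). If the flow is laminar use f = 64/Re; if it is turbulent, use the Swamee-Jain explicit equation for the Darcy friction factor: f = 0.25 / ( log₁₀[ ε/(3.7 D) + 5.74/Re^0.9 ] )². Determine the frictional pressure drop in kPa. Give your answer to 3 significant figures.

Q = 4.25 m³/h = 4.25/3600 = 0.001181 m³/s.
Cross-sectional area A = πD²/4 = π(0.0377)²/4 = 0.001116 m²; mean velocity V = Q/A = 0.001181/0.001116 = 1.058 m/s.
Reynolds number Re = ρVD/μ = 1020 · 1.058 · 0.0377 / 0.0013 = 3.128e+04.
Re > 4000 → turbulent. Relative roughness ε/D = 1.2e-06/0.0377 = 3.18e-05. Swamee-Jain: f = 0.25/(log₁₀[3.18e-05/3.7 + 5.74/3.128e+04^0.9])² = 0.25/(log₁₀[8.6e-06 + 0.000517])² = 0.25/(-3.28)² = 0.02324.
Total minor-loss coefficient ΣK = 1·1.3 + 3·1.8 = 6.7.
ΔP = [f·L/D + ΣK]·(ρV²/2) = [0.02324·38/0.0377 + 6.7]·(1020·1.058²/2) = [23.43 + 6.7]·570.4 = 1.719e+04 Pa.
ΔP = 1.719e+04 Pa = 17.2 kPa.

ΔP ≈ 17.2 kPa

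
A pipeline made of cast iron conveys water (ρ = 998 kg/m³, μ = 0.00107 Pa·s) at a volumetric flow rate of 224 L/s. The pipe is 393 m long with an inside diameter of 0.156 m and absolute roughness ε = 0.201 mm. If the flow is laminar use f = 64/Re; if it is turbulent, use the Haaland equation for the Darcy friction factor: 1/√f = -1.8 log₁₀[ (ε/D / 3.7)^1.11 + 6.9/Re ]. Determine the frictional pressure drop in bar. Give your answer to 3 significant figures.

Q = 224 L/s = 224/1000 = 0.224 m³/s.
Cross-sectional area A = πD²/4 = π(0.156)²/4 = 0.01911 m²; mean velocity V = Q/A = 0.224/0.01911 = 11.72 m/s.
Reynolds number Re = ρVD/μ = 998 · 11.72 · 0.156 / 0.00107 = 1.705e+06.
Re > 4000 → turbulent. Relative roughness ε/D = 0.000201/0.156 = 0.00129. Haaland: 1/√f = -1.8 log₁₀[(0.00129/3.7)^1.11 + 6.9/1.705e+06] = -1.8 log₁₀[0.000145 + 4.05e-06] = 6.888, so f = 0.02108.
Darcy-Weisbach: ΔP = f(L/D)(ρV²/2) = 0.02108·(393/0.156)·(998·11.72²/2) = 0.02108·2519·6.854e+04 = 3.639e+06 Pa.
ΔP = 3.639e+06 Pa = 36.4 bar.

ΔP ≈ 36.4 bar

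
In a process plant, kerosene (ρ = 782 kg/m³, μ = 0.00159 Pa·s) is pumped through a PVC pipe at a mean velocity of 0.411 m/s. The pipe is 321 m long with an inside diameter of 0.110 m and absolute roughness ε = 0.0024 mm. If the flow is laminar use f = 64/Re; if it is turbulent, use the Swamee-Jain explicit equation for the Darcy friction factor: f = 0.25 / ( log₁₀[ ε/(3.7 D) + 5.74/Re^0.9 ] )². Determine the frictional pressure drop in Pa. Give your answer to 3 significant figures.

ΔP ≈ 4860 Pa

Reynolds number Re = ρVD/μ = 782 · 0.411 · 0.11 / 0.00159 = 2.224e+04.
Re > 4000 → turbulent. Relative roughness ε/D = 2.4e-06/0.11 = 2.18e-05. Swamee-Jain: f = 0.25/(log₁₀[2.18e-05/3.7 + 5.74/2.224e+04^0.9])² = 0.25/(log₁₀[5.9e-06 + 0.000702])² = 0.25/(-3.15)² = 0.0252.
Darcy-Weisbach: ΔP = f(L/D)(ρV²/2) = 0.0252·(321/0.11)·(782·0.411²/2) = 0.0252·2918·66.05 = 4857 Pa.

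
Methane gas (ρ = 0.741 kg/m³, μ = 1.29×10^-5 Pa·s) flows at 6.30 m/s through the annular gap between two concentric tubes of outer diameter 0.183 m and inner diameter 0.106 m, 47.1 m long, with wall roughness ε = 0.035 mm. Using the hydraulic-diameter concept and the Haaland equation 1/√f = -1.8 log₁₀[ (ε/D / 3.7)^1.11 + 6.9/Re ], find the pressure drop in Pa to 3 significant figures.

Hydraulic diameter D_h = 4A/P = D_o - D_i = 0.183 - 0.106 = 0.077 m.
Re = ρVD_h/μ = 0.741·6.3·0.077/1.29e-05 = 2.787e+04.
ε/D_h = 3.5e-05/0.077 = 0.000455; Haaland gives 1/√f = -1.8 log₁₀[4.56e-05+0.000248] = 6.359, so f = 0.02473.
ΔP = f(L/D_h)(ρV²/2) = 0.02473·47.1/0.077·14.71 = 222.4 Pa.

ΔP ≈ 222 Pa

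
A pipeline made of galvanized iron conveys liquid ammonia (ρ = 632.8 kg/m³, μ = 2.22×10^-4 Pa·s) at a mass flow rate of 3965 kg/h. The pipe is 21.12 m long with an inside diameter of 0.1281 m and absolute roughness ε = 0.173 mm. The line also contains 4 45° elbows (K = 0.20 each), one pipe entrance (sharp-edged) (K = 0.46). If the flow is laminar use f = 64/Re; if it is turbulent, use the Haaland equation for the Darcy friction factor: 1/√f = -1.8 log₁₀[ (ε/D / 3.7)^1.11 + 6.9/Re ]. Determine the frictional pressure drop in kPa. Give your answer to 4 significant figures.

ΔP ≈ 0.03079 kPa

ṁ = 3965 kg/h = 3965/3600 = 1.101 kg/s.
A = πD²/4 = π(0.1281)²/4 = 0.01289 m²; mean velocity V = ṁ/(ρA) = 1.101/(632.8 · 0.01289) = 0.135 m/s.
Reynolds number Re = ρVD/μ = 632.8 · 0.135 · 0.1281 / 0.000222 = 4.931e+04.
Re > 4000 → turbulent. Relative roughness ε/D = 0.000173/0.1281 = 0.00135. Haaland: 1/√f = -1.8 log₁₀[(0.00135/3.7)^1.11 + 6.9/4.931e+04] = -1.8 log₁₀[0.000153 + 0.00014] = 6.36, so f = 0.02472.
Total minor-loss coefficient ΣK = 4·0.2 + 1·0.46 = 1.26.
ΔP = [f·L/D + ΣK]·(ρV²/2) = [0.02472·21.12/0.1281 + 1.26]·(632.8·0.135²/2) = [4.076 + 1.26]·5.77 = 30.79 Pa.
ΔP = 30.79 Pa = 0.03079 kPa.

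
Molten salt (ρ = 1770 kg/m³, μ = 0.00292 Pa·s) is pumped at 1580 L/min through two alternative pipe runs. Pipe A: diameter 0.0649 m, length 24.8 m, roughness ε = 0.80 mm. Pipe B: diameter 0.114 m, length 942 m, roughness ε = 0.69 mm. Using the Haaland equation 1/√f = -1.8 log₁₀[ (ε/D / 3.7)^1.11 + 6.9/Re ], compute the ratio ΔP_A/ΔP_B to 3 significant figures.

Pipe A: V = Q/A = 0.02633/0.003308 = 7.96 m/s; Re = 3.132e+05; ε/D = 0.0123; Haaland → f = 0.04098; ΔP_A = f(L/D)(ρV²/2) = 8.781e+05 Pa.
Pipe B: V = Q/A = 0.02633/0.01021 = 2.58 m/s; Re = 1.783e+05; ε/D = 0.00605; Haaland → f = 0.0327; ΔP_B = f(L/D)(ρV²/2) = 1.591e+06 Pa.
ΔP_A/ΔP_B = 8.781e+05/1.591e+06 = 0.552.

ΔP_A/ΔP_B ≈ 0.552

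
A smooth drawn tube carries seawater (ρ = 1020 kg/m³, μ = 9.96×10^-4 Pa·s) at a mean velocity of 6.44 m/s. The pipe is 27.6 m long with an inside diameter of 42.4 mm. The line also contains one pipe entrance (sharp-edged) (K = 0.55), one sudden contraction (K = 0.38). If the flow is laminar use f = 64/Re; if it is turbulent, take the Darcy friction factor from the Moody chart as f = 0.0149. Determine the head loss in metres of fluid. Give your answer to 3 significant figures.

Reynolds number Re = ρVD/μ = 1020 · 6.44 · 0.0424 / 0.000996 = 2.796e+05.
Re > 4000 → turbulent; use the Moody-chart value f = 0.0149.
Total minor-loss coefficient ΣK = 1·0.55 + 1·0.38 = 0.93.
ΔP = [f·L/D + ΣK]·(ρV²/2) = [0.0149·27.6/0.0424 + 0.93]·(1020·6.44²/2) = [9.699 + 0.93]·2.115e+04 = 2.248e+05 Pa.
Head loss h_f = ΔP/(ρg) = 2.248e+05/(1020·9.81) = 22.5 m.

h_f ≈ 22.5 m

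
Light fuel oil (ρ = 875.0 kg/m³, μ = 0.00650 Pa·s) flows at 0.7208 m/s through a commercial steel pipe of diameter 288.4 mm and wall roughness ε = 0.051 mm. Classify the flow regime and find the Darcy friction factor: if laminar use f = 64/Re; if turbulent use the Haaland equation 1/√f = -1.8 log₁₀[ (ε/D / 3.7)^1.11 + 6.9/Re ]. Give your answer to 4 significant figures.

Re = ρVD/μ = 875·0.7208·0.2884/0.0065 = 2.798e+04.
Re > 4000 → turbulent. ε/D = 5.1e-05/0.2884 = 0.000177; Haaland: 1/√f = -1.8 log₁₀[1.6e-05 + 0.000247] = 6.445, so f = 0.02407.

f ≈ 0.02407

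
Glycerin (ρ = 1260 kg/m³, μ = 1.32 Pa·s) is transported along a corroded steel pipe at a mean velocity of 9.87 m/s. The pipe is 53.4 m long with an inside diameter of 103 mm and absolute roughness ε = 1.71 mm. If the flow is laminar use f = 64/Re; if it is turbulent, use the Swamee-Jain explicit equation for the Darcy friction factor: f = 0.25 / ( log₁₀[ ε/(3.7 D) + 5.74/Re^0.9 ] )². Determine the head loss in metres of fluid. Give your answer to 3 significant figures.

h_f ≈ 170 m

Reynolds number Re = ρVD/μ = 1260 · 9.87 · 0.103 / 1.32 = 970.4.
Re < 2300 → laminar flow, so f = 64/Re = 64/970.4 = 0.06595 (the turbulent correlation is not needed).
Darcy-Weisbach: ΔP = f(L/D)(ρV²/2) = 0.06595·(53.4/0.103)·(1260·9.87²/2) = 0.06595·518.4·6.137e+04 = 2.098e+06 Pa.
Head loss h_f = ΔP/(ρg) = 2.098e+06/(1260·9.81) = 170 m.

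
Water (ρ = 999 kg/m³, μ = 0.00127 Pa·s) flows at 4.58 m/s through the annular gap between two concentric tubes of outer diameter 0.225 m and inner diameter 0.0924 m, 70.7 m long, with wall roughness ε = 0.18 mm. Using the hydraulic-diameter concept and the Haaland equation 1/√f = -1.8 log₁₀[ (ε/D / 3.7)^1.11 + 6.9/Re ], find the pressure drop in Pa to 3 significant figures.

Hydraulic diameter D_h = 4A/P = D_o - D_i = 0.225 - 0.0924 = 0.1326 m.
Re = ρVD_h/μ = 999·4.58·0.1326/0.00127 = 4.777e+05.
ε/D_h = 0.00018/0.1326 = 0.00136; Haaland gives 1/√f = -1.8 log₁₀[0.000154+1.44e-05] = 6.794, so f = 0.02167.
ΔP = f(L/D_h)(ρV²/2) = 0.02167·70.7/0.1326·1.048e+04 = 1.21e+05 Pa.

ΔP ≈ 121000 Pa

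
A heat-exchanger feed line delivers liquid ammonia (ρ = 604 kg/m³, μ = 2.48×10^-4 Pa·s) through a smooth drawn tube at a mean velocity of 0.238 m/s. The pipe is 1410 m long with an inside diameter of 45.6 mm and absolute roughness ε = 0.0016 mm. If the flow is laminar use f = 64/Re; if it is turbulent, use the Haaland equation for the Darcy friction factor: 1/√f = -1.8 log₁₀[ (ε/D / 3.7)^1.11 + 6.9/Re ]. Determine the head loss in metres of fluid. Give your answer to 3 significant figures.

h_f ≈ 2.15 m

Reynolds number Re = ρVD/μ = 604 · 0.238 · 0.0456 / 0.000248 = 2.643e+04.
Re > 4000 → turbulent. Relative roughness ε/D = 1.6e-06/0.0456 = 3.51e-05. Haaland: 1/√f = -1.8 log₁₀[(3.51e-05/3.7)^1.11 + 6.9/2.643e+04] = -1.8 log₁₀[2.66e-06 + 0.000261] = 6.442, so f = 0.0241.
Darcy-Weisbach: ΔP = f(L/D)(ρV²/2) = 0.0241·(1410/0.0456)·(604·0.238²/2) = 0.0241·3.092e+04·17.11 = 1.275e+04 Pa.
Head loss h_f = ΔP/(ρg) = 1.275e+04/(604·9.81) = 2.15 m.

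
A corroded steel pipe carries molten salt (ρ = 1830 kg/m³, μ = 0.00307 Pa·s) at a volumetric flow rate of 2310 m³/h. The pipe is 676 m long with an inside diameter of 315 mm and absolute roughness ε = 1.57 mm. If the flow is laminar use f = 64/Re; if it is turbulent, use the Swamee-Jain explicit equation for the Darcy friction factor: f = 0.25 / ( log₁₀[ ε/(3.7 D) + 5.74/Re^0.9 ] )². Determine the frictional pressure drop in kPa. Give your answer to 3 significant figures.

Q = 2310 m³/h = 2310/3600 = 0.6417 m³/s.
Cross-sectional area A = πD²/4 = π(0.315)²/4 = 0.07793 m²; mean velocity V = Q/A = 0.6417/0.07793 = 8.234 m/s.
Reynolds number Re = ρVD/μ = 1830 · 8.234 · 0.315 / 0.00307 = 1.546e+06.
Re > 4000 → turbulent. Relative roughness ε/D = 0.00157/0.315 = 0.00498. Swamee-Jain: f = 0.25/(log₁₀[0.00498/3.7 + 5.74/1.546e+06^0.9])² = 0.25/(log₁₀[0.00135 + 1.54e-05])² = 0.25/(-2.866)² = 0.03044.
Darcy-Weisbach: ΔP = f(L/D)(ρV²/2) = 0.03044·(676/0.315)·(1830·8.234²/2) = 0.03044·2146·6.203e+04 = 4.053e+06 Pa.
ΔP = 4.053e+06 Pa = 4050 kPa.

ΔP ≈ 4050 kPa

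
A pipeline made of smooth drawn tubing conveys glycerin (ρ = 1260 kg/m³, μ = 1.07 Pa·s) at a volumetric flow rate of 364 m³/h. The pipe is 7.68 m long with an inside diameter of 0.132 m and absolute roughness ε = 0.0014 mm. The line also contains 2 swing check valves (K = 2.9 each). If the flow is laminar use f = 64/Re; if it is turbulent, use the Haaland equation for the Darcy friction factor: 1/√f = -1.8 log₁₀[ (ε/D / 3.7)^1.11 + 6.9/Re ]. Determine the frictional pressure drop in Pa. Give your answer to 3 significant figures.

Q = 364 m³/h = 364/3600 = 0.1011 m³/s.
Cross-sectional area A = πD²/4 = π(0.132)²/4 = 0.01368 m²; mean velocity V = Q/A = 0.1011/0.01368 = 7.389 m/s.
Reynolds number Re = ρVD/μ = 1260 · 7.389 · 0.132 / 1.07 = 1148.
Re < 2300 → laminar flow, so f = 64/Re = 64/1148 = 0.05573 (the turbulent correlation is not needed).
Total minor-loss coefficient ΣK = 2·2.9 = 5.8.
ΔP = [f·L/D + ΣK]·(ρV²/2) = [0.05573·7.68/0.132 + 5.8]·(1260·7.389²/2) = [3.242 + 5.8]·3.439e+04 = 3.11e+05 Pa.

ΔP ≈ 311000 Pa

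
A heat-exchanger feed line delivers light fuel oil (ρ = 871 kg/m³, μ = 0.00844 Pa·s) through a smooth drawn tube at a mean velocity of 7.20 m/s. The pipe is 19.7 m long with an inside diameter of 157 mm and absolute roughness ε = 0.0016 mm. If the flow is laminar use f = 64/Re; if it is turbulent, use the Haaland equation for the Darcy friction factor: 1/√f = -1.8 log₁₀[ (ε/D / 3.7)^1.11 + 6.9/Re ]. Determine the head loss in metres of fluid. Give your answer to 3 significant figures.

h_f ≈ 5.74 m

Reynolds number Re = ρVD/μ = 871 · 7.2 · 0.157 / 0.00844 = 1.167e+05.
Re > 4000 → turbulent. Relative roughness ε/D = 1.6e-06/0.157 = 1.02e-05. Haaland: 1/√f = -1.8 log₁₀[(1.02e-05/3.7)^1.11 + 6.9/1.167e+05] = -1.8 log₁₀[6.74e-07 + 5.91e-05] = 7.602, so f = 0.01731.
Darcy-Weisbach: ΔP = f(L/D)(ρV²/2) = 0.01731·(19.7/0.157)·(871·7.2²/2) = 0.01731·125.5·2.258e+04 = 4.902e+04 Pa.
Head loss h_f = ΔP/(ρg) = 4.902e+04/(871·9.81) = 5.74 m.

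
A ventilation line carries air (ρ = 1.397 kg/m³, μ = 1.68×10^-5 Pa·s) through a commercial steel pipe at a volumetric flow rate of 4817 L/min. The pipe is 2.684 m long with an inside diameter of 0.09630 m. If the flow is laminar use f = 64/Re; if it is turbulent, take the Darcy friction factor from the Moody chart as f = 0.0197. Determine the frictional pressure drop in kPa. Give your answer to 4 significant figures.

Q = 4817 L/min = 4817/60000 = 0.08028 m³/s.
Cross-sectional area A = πD²/4 = π(0.0963)²/4 = 0.007284 m²; mean velocity V = Q/A = 0.08028/0.007284 = 11.02 m/s.
Reynolds number Re = ρVD/μ = 1.397 · 11.02 · 0.0963 / 1.68e-05 = 8.827e+04.
Re > 4000 → turbulent; use the Moody-chart value f = 0.0197.
Darcy-Weisbach: ΔP = f(L/D)(ρV²/2) = 0.0197·(2.684/0.0963)·(1.397·11.02²/2) = 0.0197·27.87·84.87 = 46.6 Pa.
ΔP = 46.6 Pa = 0.04660 kPa.

ΔP ≈ 0.04660 kPa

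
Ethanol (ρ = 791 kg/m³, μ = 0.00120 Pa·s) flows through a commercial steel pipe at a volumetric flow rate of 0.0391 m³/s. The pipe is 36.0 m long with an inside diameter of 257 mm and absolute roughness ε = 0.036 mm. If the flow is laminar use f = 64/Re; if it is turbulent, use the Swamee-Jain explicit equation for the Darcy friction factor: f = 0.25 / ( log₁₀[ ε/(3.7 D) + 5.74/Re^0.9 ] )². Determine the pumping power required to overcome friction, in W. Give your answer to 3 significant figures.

Cross-sectional area A = πD²/4 = π(0.257)²/4 = 0.05187 m²; mean velocity V = Q/A = 0.0391/0.05187 = 0.7537 m/s.
Reynolds number Re = ρVD/μ = 791 · 0.7537 · 0.257 / 0.0012 = 1.277e+05.
Re > 4000 → turbulent. Relative roughness ε/D = 3.6e-05/0.257 = 0.00014. Swamee-Jain: f = 0.25/(log₁₀[0.00014/3.7 + 5.74/1.277e+05^0.9])² = 0.25/(log₁₀[3.79e-05 + 0.000146])² = 0.25/(-3.736)² = 0.01791.
Darcy-Weisbach: ΔP = f(L/D)(ρV²/2) = 0.01791·(36/0.257)·(791·0.7537²/2) = 0.01791·140.1·224.7 = 563.7 Pa.
Pumping power P = QΔP = 0.0391·563.7 = 22.04 W = 22.0 W.

P ≈ 22.0 W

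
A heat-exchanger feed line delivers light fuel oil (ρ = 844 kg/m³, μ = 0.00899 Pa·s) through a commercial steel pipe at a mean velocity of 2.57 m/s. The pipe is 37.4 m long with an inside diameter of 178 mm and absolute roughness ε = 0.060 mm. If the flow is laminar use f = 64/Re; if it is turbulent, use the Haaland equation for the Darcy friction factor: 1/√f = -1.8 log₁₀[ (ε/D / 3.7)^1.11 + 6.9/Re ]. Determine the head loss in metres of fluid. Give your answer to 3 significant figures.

Reynolds number Re = ρVD/μ = 844 · 2.57 · 0.178 / 0.00899 = 4.295e+04.
Re > 4000 → turbulent. Relative roughness ε/D = 6e-05/0.178 = 0.000337. Haaland: 1/√f = -1.8 log₁₀[(0.000337/3.7)^1.11 + 6.9/4.295e+04] = -1.8 log₁₀[3.27e-05 + 0.000161] = 6.684, so f = 0.02238.
Darcy-Weisbach: ΔP = f(L/D)(ρV²/2) = 0.02238·(37.4/0.178)·(844·2.57²/2) = 0.02238·210.1·2787 = 1.311e+04 Pa.
Head loss h_f = ΔP/(ρg) = 1.311e+04/(844·9.81) = 1.58 m.

h_f ≈ 1.58 m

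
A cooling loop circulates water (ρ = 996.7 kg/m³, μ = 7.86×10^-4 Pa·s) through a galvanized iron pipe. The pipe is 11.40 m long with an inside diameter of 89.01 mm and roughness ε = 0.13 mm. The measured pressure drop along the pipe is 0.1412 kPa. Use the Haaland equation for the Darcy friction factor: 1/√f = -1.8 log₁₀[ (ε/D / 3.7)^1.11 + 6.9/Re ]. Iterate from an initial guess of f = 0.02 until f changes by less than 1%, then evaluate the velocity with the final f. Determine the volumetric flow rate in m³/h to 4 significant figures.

Q ≈ 6.492 m³/h

Rearranging Darcy-Weisbach: V = √(2·ΔP·D/(f·L·ρ)). With ε/D = 0.00013/0.08901 = 0.00146, iterate starting from f = 0.02:
  f = 0.02 → V = √(2·141.2·0.08901/(0.02·11.4·996.7)) = 0.3326 m/s; Re = ρVD/μ = 3.754e+04; f → 0.02585
  f = 0.02585 → V = 0.2925 m/s; Re = 3.302e+04; f → 0.02631
  f = 0.02631 → V = 0.29 m/s; Re = 3.273e+04; f → 0.02634
Converged (Δf/f < 1%). With the final f = 0.02634: V = √(2·141.2·0.08901/(0.02634·11.4·996.7)) = 0.2898 m/s.
Q = V·A = 0.2898·(π/4·0.08901²) = 0.001803 m³/s = 6.492 m³/h.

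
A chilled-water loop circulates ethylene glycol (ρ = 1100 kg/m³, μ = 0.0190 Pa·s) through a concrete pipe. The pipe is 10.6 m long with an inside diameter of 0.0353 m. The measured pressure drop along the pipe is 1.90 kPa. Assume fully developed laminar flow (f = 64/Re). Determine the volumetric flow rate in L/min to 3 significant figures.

Q ≈ 21.6 L/min

For laminar flow, f = 64/Re with Re = ρVD/μ, so Darcy-Weisbach reduces to ΔP = 32μLV/D². Solving for V: V = ΔP·D²/(32μL) = 1900·(0.0353)²/(32·0.019·10.6) = 0.3674 m/s.
Check: Re = ρVD/μ = 1100·0.3674·0.0353/0.019 = 750.8 < 2300, so the laminar assumption holds.
Q = V·A = 0.3674·(π/4·0.0353²) = 0.0003595 m³/s = 21.6 L/min.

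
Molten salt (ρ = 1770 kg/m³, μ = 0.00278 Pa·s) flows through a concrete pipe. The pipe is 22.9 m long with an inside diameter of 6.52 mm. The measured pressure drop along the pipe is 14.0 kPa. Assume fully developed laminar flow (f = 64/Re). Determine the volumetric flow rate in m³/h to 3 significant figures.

Q ≈ 0.0351 m³/h

For laminar flow, f = 64/Re with Re = ρVD/μ, so Darcy-Weisbach reduces to ΔP = 32μLV/D². Solving for V: V = ΔP·D²/(32μL) = 1.4e+04·(0.00652)²/(32·0.00278·22.9) = 0.2921 m/s.
Check: Re = ρVD/μ = 1770·0.2921·0.00652/0.00278 = 1213 < 2300, so the laminar assumption holds.
Q = V·A = 0.2921·(π/4·0.00652²) = 9.754e-06 m³/s = 0.0351 m³/h.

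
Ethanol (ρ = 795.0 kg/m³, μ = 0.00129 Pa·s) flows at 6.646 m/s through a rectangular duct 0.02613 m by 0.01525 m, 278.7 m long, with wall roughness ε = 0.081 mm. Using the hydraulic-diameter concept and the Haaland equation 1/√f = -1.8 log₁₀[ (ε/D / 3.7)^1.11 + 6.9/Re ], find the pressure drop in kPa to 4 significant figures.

ΔP ≈ 7644 kPa

Hydraulic diameter D_h = 4A/P = 4·(0.02613·0.01525)/(2·(0.02613+0.01525)) = 0.001594/0.08276 = 0.01926 m.
Re = ρVD_h/μ = 795·6.646·0.01926/0.00129 = 7.888e+04.
ε/D_h = 8.1e-05/0.01926 = 0.00421; Haaland gives 1/√f = -1.8 log₁₀[0.000539+8.75e-05] = 5.765, so f = 0.03009.
ΔP = f(L/D_h)(ρV²/2) = 0.03009·278.7/0.01926·1.756e+04 = 7.644e+06 Pa.
ΔP = 7644 kPa.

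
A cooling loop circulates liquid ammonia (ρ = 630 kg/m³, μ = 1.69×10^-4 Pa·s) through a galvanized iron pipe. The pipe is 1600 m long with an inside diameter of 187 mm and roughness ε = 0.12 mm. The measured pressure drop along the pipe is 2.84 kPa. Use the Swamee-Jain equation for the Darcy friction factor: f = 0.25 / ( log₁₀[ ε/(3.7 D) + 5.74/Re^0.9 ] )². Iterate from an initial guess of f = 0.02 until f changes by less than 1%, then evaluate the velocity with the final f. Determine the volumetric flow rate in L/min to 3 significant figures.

Q ≈ 378 L/min

Rearranging Darcy-Weisbach: V = √(2·ΔP·D/(f·L·ρ)). With ε/D = 0.00012/0.187 = 0.000642, iterate starting from f = 0.02:
  f = 0.02 → V = √(2·2840·0.187/(0.02·1600·630)) = 0.2295 m/s; Re = ρVD/μ = 1.6e+05; f → 0.02002
Converged (Δf/f < 1%). With the final f = 0.02002: V = √(2·2840·0.187/(0.02002·1600·630)) = 0.2294 m/s.
Q = V·A = 0.2294·(π/4·0.187²) = 0.006302 m³/s = 378 L/min.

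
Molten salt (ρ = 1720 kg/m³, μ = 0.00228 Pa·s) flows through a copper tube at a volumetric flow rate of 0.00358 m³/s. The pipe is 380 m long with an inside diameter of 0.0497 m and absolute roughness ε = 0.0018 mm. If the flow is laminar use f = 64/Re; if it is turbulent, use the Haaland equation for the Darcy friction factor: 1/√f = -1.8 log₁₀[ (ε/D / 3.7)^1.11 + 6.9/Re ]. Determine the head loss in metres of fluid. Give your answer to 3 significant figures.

Cross-sectional area A = πD²/4 = π(0.0497)²/4 = 0.00194 m²; mean velocity V = Q/A = 0.00358/0.00194 = 1.845 m/s.
Reynolds number Re = ρVD/μ = 1720 · 1.845 · 0.0497 / 0.00228 = 6.919e+04.
Re > 4000 → turbulent. Relative roughness ε/D = 1.8e-06/0.0497 = 3.62e-05. Haaland: 1/√f = -1.8 log₁₀[(3.62e-05/3.7)^1.11 + 6.9/6.919e+04] = -1.8 log₁₀[2.75e-06 + 9.97e-05] = 7.181, so f = 0.01939.
Darcy-Weisbach: ΔP = f(L/D)(ρV²/2) = 0.01939·(380/0.0497)·(1720·1.845²/2) = 0.01939·7646·2929 = 4.342e+05 Pa.
Head loss h_f = ΔP/(ρg) = 4.342e+05/(1720·9.81) = 25.7 m.

h_f ≈ 25.7 m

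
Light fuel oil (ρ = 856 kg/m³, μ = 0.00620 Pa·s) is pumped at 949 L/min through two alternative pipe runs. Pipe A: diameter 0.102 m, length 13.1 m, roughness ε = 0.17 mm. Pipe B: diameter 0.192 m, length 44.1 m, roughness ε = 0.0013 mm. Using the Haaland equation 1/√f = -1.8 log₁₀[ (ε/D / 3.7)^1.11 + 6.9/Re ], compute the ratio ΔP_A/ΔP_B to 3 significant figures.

Pipe A: V = Q/A = 0.01582/0.008171 = 1.936 m/s; Re = 2.726e+04; ε/D = 0.00167; Haaland → f = 0.02749; ΔP_A = f(L/D)(ρV²/2) = 5662 Pa.
Pipe B: V = Q/A = 0.01582/0.02895 = 0.5463 m/s; Re = 1.448e+04; ε/D = 6.77e-06; Haaland → f = 0.02797; ΔP_B = f(L/D)(ρV²/2) = 820.7 Pa.
ΔP_A/ΔP_B = 5662/820.7 = 6.90.

ΔP_A/ΔP_B ≈ 6.90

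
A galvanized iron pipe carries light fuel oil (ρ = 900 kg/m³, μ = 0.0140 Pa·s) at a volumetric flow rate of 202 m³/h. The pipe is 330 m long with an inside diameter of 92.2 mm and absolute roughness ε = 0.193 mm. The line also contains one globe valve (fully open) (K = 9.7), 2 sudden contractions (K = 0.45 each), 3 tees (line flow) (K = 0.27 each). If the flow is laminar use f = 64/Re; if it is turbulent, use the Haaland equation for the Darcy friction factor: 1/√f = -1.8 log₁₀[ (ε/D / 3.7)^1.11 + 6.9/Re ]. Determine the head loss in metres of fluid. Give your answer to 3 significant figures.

h_f ≈ 383 m

Q = 202 m³/h = 202/3600 = 0.05611 m³/s.
Cross-sectional area A = πD²/4 = π(0.0922)²/4 = 0.006677 m²; mean velocity V = Q/A = 0.05611/0.006677 = 8.404 m/s.
Reynolds number Re = ρVD/μ = 900 · 8.404 · 0.0922 / 0.014 = 4.981e+04.
Re > 4000 → turbulent. Relative roughness ε/D = 0.000193/0.0922 = 0.00209. Haaland: 1/√f = -1.8 log₁₀[(0.00209/3.7)^1.11 + 6.9/4.981e+04] = -1.8 log₁₀[0.000249 + 0.000139] = 6.142, so f = 0.02651.
Total minor-loss coefficient ΣK = 1·9.7 + 2·0.45 + 3·0.27 = 11.4.
ΔP = [f·L/D + ΣK]·(ρV²/2) = [0.02651·330/0.0922 + 11.4]·(900·8.404²/2) = [94.88 + 11.4]·3.178e+04 = 3.378e+06 Pa.
Head loss h_f = ΔP/(ρg) = 3.378e+06/(900·9.81) = 383 m.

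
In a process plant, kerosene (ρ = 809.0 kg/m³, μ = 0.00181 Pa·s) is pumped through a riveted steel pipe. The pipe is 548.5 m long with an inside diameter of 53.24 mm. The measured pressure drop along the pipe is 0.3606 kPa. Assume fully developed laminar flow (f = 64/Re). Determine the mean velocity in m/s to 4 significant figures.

V ≈ 0.03217 m/s

For laminar flow, f = 64/Re with Re = ρVD/μ, so Darcy-Weisbach reduces to ΔP = 32μLV/D². Solving for V: V = ΔP·D²/(32μL) = 360.6·(0.05324)²/(32·0.00181·548.5) = 0.03217 m/s.
Check: Re = ρVD/μ = 809·0.03217·0.05324/0.00181 = 765.6 < 2300, so the laminar assumption holds.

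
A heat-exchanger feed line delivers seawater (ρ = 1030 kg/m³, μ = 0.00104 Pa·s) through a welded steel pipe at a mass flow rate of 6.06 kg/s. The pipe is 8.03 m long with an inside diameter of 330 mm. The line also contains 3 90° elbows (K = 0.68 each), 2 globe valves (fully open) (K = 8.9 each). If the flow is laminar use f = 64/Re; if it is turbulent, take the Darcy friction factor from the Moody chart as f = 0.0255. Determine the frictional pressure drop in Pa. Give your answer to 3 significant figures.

ΔP ≈ 49.9 Pa

A = πD²/4 = π(0.33)²/4 = 0.08553 m²; mean velocity V = ṁ/(ρA) = 6.06/(1030 · 0.08553) = 0.06879 m/s.
Reynolds number Re = ρVD/μ = 1030 · 0.06879 · 0.33 / 0.00104 = 2.248e+04.
Re > 4000 → turbulent; use the Moody-chart value f = 0.0255.
Total minor-loss coefficient ΣK = 3·0.68 + 2·8.9 = 19.8.
ΔP = [f·L/D + ΣK]·(ρV²/2) = [0.0255·8.03/0.33 + 19.8]·(1030·0.06879²/2) = [0.6205 + 19.8]·2.437 = 49.86 Pa.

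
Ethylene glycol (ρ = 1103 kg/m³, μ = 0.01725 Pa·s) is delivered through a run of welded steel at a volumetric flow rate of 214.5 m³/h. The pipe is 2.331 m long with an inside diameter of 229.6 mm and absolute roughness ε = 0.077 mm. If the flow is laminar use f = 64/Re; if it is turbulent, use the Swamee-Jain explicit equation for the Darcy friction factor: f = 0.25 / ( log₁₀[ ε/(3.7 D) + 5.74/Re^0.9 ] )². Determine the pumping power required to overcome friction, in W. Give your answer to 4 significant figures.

P ≈ 18.17 W

Q = 214.5 m³/h = 214.5/3600 = 0.05958 m³/s.
Cross-sectional area A = πD²/4 = π(0.2296)²/4 = 0.0414 m²; mean velocity V = Q/A = 0.05958/0.0414 = 1.439 m/s.
Reynolds number Re = ρVD/μ = 1103 · 1.439 · 0.2296 / 0.0173 = 2.113e+04.
Re > 4000 → turbulent. Relative roughness ε/D = 7.7e-05/0.2296 = 0.000335. Swamee-Jain: f = 0.25/(log₁₀[0.000335/3.7 + 5.74/2.113e+04^0.9])² = 0.25/(log₁₀[9.06e-05 + 0.000735])² = 0.25/(-3.083)² = 0.0263.
Darcy-Weisbach: ΔP = f(L/D)(ρV²/2) = 0.0263·(2.331/0.2296)·(1103·1.439²/2) = 0.0263·10.15·1142 = 305 Pa.
Pumping power P = QΔP = 0.05958·305 = 18.173 W = 18.17 W.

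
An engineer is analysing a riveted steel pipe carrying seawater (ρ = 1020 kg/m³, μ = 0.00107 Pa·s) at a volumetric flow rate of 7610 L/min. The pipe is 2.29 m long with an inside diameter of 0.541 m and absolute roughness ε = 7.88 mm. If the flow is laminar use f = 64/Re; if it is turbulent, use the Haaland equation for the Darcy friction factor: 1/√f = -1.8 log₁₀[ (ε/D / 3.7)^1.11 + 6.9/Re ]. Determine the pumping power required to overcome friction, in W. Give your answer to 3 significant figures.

P ≈ 3.62 W

Q = 7610 L/min = 7610/60000 = 0.1268 m³/s.
Cross-sectional area A = πD²/4 = π(0.541)²/4 = 0.2299 m²; mean velocity V = Q/A = 0.1268/0.2299 = 0.5518 m/s.
Reynolds number Re = ρVD/μ = 1020 · 0.5518 · 0.541 / 0.00107 = 2.846e+05.
Re > 4000 → turbulent. Relative roughness ε/D = 0.00788/0.541 = 0.0146. Haaland: 1/√f = -1.8 log₁₀[(0.0146/3.7)^1.11 + 6.9/2.846e+05] = -1.8 log₁₀[0.00214 + 2.42e-05] = 4.796, so f = 0.04347.
Darcy-Weisbach: ΔP = f(L/D)(ρV²/2) = 0.04347·(2.29/0.541)·(1020·0.5518²/2) = 0.04347·4.233·155.3 = 28.57 Pa.
Pumping power P = QΔP = 0.1268·28.57 = 3.624 W = 3.62 W.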